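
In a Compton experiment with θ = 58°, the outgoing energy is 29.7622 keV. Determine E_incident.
30.6000 keV

Convert final energy to wavelength (hc ≈ 1239.842 keV·pm):
λ' = hc/E' = 1239.842 / 29.7622 = 41.6583 pm

Calculate the Compton shift:
Δλ = λ_C(1 - cos(58°))
Δλ = 2.4263 × (1 - cos(58°))
Δλ = 1.1406 pm

Initial wavelength:
λ = λ' - Δλ = 41.6583 - 1.1406 = 40.5177 pm

Initial energy:
E = hc/λ = 1239.842 / 40.5177 = 30.6000 keV

(Intermediate values are shown rounded; full precision is carried through to the final answer.)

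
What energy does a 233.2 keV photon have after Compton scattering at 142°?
128.4156 keV

First convert energy to wavelength:
λ = hc/E, with hc ≈ 1239.842 keV·pm (i.e. 1239.842 eV·nm)

For E = 233.2 keV = 233200 eV:
λ = 1239.842 keV·pm / 233.2 keV
λ = 5.3166 pm

Calculate the Compton shift:
Δλ = λ_C(1 - cos(142°)) = 2.4263 × 1.7880
Δλ = 4.3383 pm

Final wavelength:
λ' = 5.3166 + 4.3383 = 9.6549 pm

Final energy:
E' = hc/λ' = 1239.842 / 9.6549 = 128.4156 keV

(Intermediate values are shown rounded; full precision is carried through to the final answer.)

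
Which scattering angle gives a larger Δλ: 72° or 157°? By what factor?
157° produces the larger shift by a factor of 2.779

Calculate both shifts using Δλ = λ_C(1 - cos θ):

For θ₁ = 72°:
Δλ₁ = 2.4263 × (1 - cos(72°))
Δλ₁ = 2.4263 × 0.6910
Δλ₁ = 1.6765 pm

For θ₂ = 157°:
Δλ₂ = 2.4263 × (1 - cos(157°))
Δλ₂ = 2.4263 × 1.9205
Δλ₂ = 4.6597 pm

The 157° angle produces the larger shift.
Ratio: 4.6597/1.6765 = 2.779

(Intermediate values are shown rounded; full precision is carried through to the final answer.)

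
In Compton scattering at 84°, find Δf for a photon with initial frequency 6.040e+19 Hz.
1.839e+19 Hz (decrease)

Convert frequency to wavelength (c = 299792458 m/s):
λ₀ = c/f₀ = 299792458/6.040e+19 = 4.9634513e-12 m = 4.9635 pm

Calculate Compton shift:
Δλ = λ_C(1 - cos(84°)) = 2.1727 pm

Final wavelength:
λ' = λ₀ + Δλ = 4.9635 + 2.1727 = 7.1361 pm

Final frequency:
f' = c/λ' = 299792458/7.1361430e-12 = 4.2010433e+19 Hz

Frequency shift (decrease):
Δf = f₀ - f' = 6.040e+19 - 4.2010433e+19 = 1.839e+19 Hz

(Intermediate values are shown rounded; full precision is carried through to the final answer.)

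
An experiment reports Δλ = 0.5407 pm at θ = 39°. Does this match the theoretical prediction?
Yes, consistent

Calculate the expected shift for θ = 39°:

Δλ_expected = λ_C(1 - cos(39°))
Δλ_expected = 2.4263 × (1 - cos(39°))
Δλ_expected = 2.4263 × 0.2229
Δλ_expected = 0.5407 pm

Given shift: 0.5407 pm
Expected shift: 0.5407 pm
Difference: 0.0000 pm

The values match. This is consistent with Compton scattering at the stated angle.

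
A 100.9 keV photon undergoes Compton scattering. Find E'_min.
72.3343 keV (at θ = 180°)

The scattered photon has minimum energy when its wavelength is maximum, i.e., when the Compton shift Δλ = λ_C(1 − cos θ) is maximum. This occurs at θ = 180° (backscattering), giving Δλ_max = 2λ_C = 4.8526 pm.

Initial wavelength: λ₀ = hc/E₀ = 12.2878 pm
Maximum final wavelength: λ'_max = λ₀ + 2λ_C = 12.2878 + 4.8526 = 17.1404 pm
Minimum final energy: E'_min = hc/λ'_max = 72.3343 keV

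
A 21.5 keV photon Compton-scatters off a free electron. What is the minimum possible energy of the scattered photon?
19.8312 keV (at θ = 180°)

The scattered photon has minimum energy when its wavelength is maximum, i.e., when the Compton shift Δλ = λ_C(1 − cos θ) is maximum. This occurs at θ = 180° (backscattering), giving Δλ_max = 2λ_C = 4.8526 pm.

Initial wavelength: λ₀ = hc/E₀ = 57.6671 pm
Maximum final wavelength: λ'_max = λ₀ + 2λ_C = 57.6671 + 4.8526 = 62.5197 pm
Minimum final energy: E'_min = hc/λ'_max = 19.8312 keV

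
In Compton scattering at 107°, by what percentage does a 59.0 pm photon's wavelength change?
5.3147%

Calculate the Compton shift:
Δλ = λ_C(1 - cos(107°))
Δλ = 2.4263 × (1 - cos(107°))
Δλ = 2.4263 × 1.2924
Δλ = 3.1357 pm

Percentage change:
(Δλ/λ₀) × 100 = (3.1357/59.0) × 100
= 5.3147%

(Intermediate values are shown rounded; full precision is carried through to the final answer.)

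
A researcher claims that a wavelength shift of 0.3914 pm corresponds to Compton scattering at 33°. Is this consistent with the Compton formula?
Yes, consistent

Calculate the expected shift for θ = 33°:

Δλ_expected = λ_C(1 - cos(33°))
Δλ_expected = 2.4263 × (1 - cos(33°))
Δλ_expected = 2.4263 × 0.1613
Δλ_expected = 0.3914 pm

Given shift: 0.3914 pm
Expected shift: 0.3914 pm
Difference: 0.0000 pm

The values match. This is consistent with Compton scattering at the stated angle.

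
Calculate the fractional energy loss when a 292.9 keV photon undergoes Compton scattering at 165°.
0.5298 (or 52.98%)

Calculate initial and final photon energies:

Initial: E₀ = 292.9 keV → λ₀ = 4.2330 pm
Compton shift: Δλ = 4.7699 pm
Final wavelength: λ' = 9.0029 pm
Final energy: E' = 137.7153 keV

Fractional energy loss:
(E₀ - E')/E₀ = (292.9000 - 137.7153)/292.9000
= 155.1847/292.9000
= 0.5298
= 52.98%

(Intermediate values are shown rounded; full precision is carried through to the final answer.)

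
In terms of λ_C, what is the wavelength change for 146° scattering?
1.8290 λ_C

The Compton shift formula is:
Δλ = λ_C(1 - cos θ)

Dividing both sides by λ_C:
Δλ/λ_C = 1 - cos θ

For θ = 146°:
Δλ/λ_C = 1 - cos(146°)
Δλ/λ_C = 1 - -0.8290
Δλ/λ_C = 1.8290

This means the shift is 1.8290 × λ_C = 4.4378 pm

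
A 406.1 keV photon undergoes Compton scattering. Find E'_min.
156.8295 keV (at θ = 180°)

The scattered photon has minimum energy when its wavelength is maximum, i.e., when the Compton shift Δλ = λ_C(1 − cos θ) is maximum. This occurs at θ = 180° (backscattering), giving Δλ_max = 2λ_C = 4.8526 pm.

Initial wavelength: λ₀ = hc/E₀ = 3.0530 pm
Maximum final wavelength: λ'_max = λ₀ + 2λ_C = 3.0530 + 4.8526 = 7.9057 pm
Minimum final energy: E'_min = hc/λ'_max = 156.8295 keV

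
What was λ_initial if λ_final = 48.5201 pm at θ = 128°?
44.6000 pm

From λ' = λ + Δλ, we have λ = λ' - Δλ

First calculate the Compton shift:
Δλ = λ_C(1 - cos θ)
Δλ = 2.4263 × (1 - cos(128°))
Δλ = 2.4263 × 1.6157
Δλ = 3.9201 pm

Initial wavelength:
λ = λ' - Δλ
λ = 48.5201 - 3.9201
λ = 44.6000 pm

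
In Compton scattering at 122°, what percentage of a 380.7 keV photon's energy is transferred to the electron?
0.5327 (or 53.27%)

Calculate initial and final photon energies:

Initial: E₀ = 380.7 keV → λ₀ = 3.2567 pm
Compton shift: Δλ = 3.7121 pm
Final wavelength: λ' = 6.9688 pm
Final energy: E' = 177.9132 keV

Fractional energy loss:
(E₀ - E')/E₀ = (380.7000 - 177.9132)/380.7000
= 202.7868/380.7000
= 0.5327
= 53.27%

(Intermediate values are shown rounded; full precision is carried through to the final answer.)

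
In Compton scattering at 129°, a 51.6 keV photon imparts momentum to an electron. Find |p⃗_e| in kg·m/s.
4.6294e-23 kg·m/s

The electron is initially at rest, so by conservation of momentum:
p⃗_e = p⃗₀ − p⃗'  (incident photon momentum minus scattered photon momentum)

Photon momentum magnitudes (p = h/λ = E/c):
λ₀ = hc/E₀ = 24.0279 pm → p₀ = h/λ₀ = 2.7577e-23 kg·m/s
Δλ = λ_C(1 − cos 129°) = 3.9532 pm
λ' = 27.9812 pm → p' = h/λ' = 2.3680e-23 kg·m/s

The scattered photon makes angle θ = 129° with the incident direction, so by the law of cosines:
|p⃗_e|² = p₀² + p'² − 2p₀p'cos θ
|p⃗_e|² = (2.7577e-23)² + (2.3680e-23)² − 2·2.7577e-23·2.3680e-23·cos(129°)
|p⃗_e| = 4.6294e-23 kg·m/s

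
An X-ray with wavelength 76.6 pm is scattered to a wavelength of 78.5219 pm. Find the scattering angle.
78.00°

First find the wavelength shift:
Δλ = λ' - λ = 78.5219 - 76.6 = 1.9219 pm

Using Δλ = λ_C(1 - cos θ), with λ_C = h/(m_e·c) ≈ 2.42631024 pm:
cos θ = 1 - Δλ/λ_C
cos θ = 1 - 1.9219/2.42631024
cos θ = 0.207892

θ = arccos(0.207892)
θ = 78.00°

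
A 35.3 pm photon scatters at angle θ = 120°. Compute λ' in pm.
38.9395 pm

Using the Compton scattering formula:
λ' = λ + Δλ = λ + λ_C(1 - cos θ)

Given:
- Initial wavelength λ = 35.3 pm
- Scattering angle θ = 120°
- Compton wavelength λ_C ≈ 2.4263 pm

Calculate the shift:
Δλ = 2.4263 × (1 - cos(120°))
Δλ = 2.4263 × 1.5000
Δλ = 3.6395 pm

Final wavelength:
λ' = 35.3 + 3.6395 = 38.9395 pm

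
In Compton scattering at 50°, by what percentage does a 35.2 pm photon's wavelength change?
2.4622%

Calculate the Compton shift:
Δλ = λ_C(1 - cos(50°))
Δλ = 2.4263 × (1 - cos(50°))
Δλ = 2.4263 × 0.3572
Δλ = 0.8667 pm

Percentage change:
(Δλ/λ₀) × 100 = (0.8667/35.2) × 100
= 2.4622%

(Intermediate values are shown rounded; full precision is carried through to the final answer.)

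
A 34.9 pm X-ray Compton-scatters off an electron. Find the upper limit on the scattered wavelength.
39.7526 pm (at θ = 180°)

The Compton shift is Δλ = λ_C(1 − cos θ).

Since cos θ ranges from −1 to 1, the factor (1 − cos θ) ranges from 0 to 2; the maximum shift occurs at θ = 180° (backscattering):
Δλ_max = 2λ_C = 2 × 2.4263 pm = 4.8526 pm

Maximum scattered wavelength:
λ'_max = λ₀ + Δλ_max = 34.9 + 4.8526 = 39.7526 pm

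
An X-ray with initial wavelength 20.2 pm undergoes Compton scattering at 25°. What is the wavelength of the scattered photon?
20.4273 pm

Using the Compton scattering formula:
λ' = λ + Δλ = λ + λ_C(1 - cos θ)

Given:
- Initial wavelength λ = 20.2 pm
- Scattering angle θ = 25°
- Compton wavelength λ_C ≈ 2.4263 pm

Calculate the shift:
Δλ = 2.4263 × (1 - cos(25°))
Δλ = 2.4263 × 0.0937
Δλ = 0.2273 pm

Final wavelength:
λ' = 20.2 + 0.2273 = 20.4273 pm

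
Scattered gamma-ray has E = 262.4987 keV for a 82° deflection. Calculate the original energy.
470.6001 keV

Convert final energy to wavelength (hc ≈ 1239.842 keV·pm):
λ' = hc/E' = 1239.842 / 262.4987 = 4.7232 pm

Calculate the Compton shift:
Δλ = λ_C(1 - cos(82°))
Δλ = 2.4263 × (1 - cos(82°))
Δλ = 2.0886 pm

Initial wavelength:
λ = λ' - Δλ = 4.7232 - 2.0886 = 2.6346 pm

Initial energy:
E = hc/λ = 1239.842 / 2.6346 = 470.6001 keV

(Intermediate values are shown rounded; full precision is carried through to the final answer.)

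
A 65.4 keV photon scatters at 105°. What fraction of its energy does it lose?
0.1388 (or 13.88%)

Calculate initial and final photon energies:

Initial: E₀ = 65.4 keV → λ₀ = 18.9578 pm
Compton shift: Δλ = 3.0543 pm
Final wavelength: λ' = 22.0121 pm
Final energy: E' = 56.3254 keV

Fractional energy loss:
(E₀ - E')/E₀ = (65.4000 - 56.3254)/65.4000
= 9.0746/65.4000
= 0.1388
= 13.88%

(Intermediate values are shown rounded; full precision is carried through to the final answer.)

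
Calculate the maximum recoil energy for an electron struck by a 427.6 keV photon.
267.6649 keV

Maximum energy transfer occurs at θ = 180° (backscattering).

Initial photon: E₀ = 427.6 keV → λ₀ = 2.8995 pm

Maximum Compton shift (at 180°):
Δλ_max = 2λ_C = 2 × 2.4263 = 4.8526 pm

Final wavelength:
λ' = 2.8995 + 4.8526 = 7.7522 pm

Minimum photon energy (maximum energy to electron):
E'_min = hc/λ' = 159.9351 keV

Maximum electron kinetic energy:
K_max = E₀ - E'_min = 427.6000 - 159.9351 = 267.6649 keV

(Intermediate values are shown rounded; full precision is carried through to the final answer.)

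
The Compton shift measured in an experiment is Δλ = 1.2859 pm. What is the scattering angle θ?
61.96°

From the Compton formula Δλ = λ_C(1 - cos θ), we can solve for θ:

cos θ = 1 - Δλ/λ_C

Given:
- Δλ = 1.2859 pm
- λ_C = h/(m_e·c) ≈ 2.42631024 pm

cos θ = 1 - 1.2859/2.42631024
cos θ = 1 - 0.529982
cos θ = 0.470018

θ = arccos(0.470018)
θ = 61.96°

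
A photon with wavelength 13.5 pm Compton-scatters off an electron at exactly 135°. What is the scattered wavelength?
17.6420 pm

Using the Compton formula: λ' = λ + λ_C(1 − cos θ)

For θ = 135°, cos θ = -√2/2 (exact) ≈ -0.7071, so:
1 − cos 135° = 1 − (-√2/2) ≈ 1.7071

Δλ = λ_C × 1.7071 = 2.4263 × 1.7071 = 4.1420 pm

λ' = 13.5 + 4.1420 = 17.6420 pm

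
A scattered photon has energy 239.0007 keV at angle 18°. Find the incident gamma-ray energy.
244.6000 keV

Convert final energy to wavelength (hc ≈ 1239.842 keV·pm):
λ' = hc/E' = 1239.842 / 239.0007 = 5.1876 pm

Calculate the Compton shift:
Δλ = λ_C(1 - cos(18°))
Δλ = 2.4263 × (1 - cos(18°))
Δλ = 0.1188 pm

Initial wavelength:
λ = λ' - Δλ = 5.1876 - 0.1188 = 5.0689 pm

Initial energy:
E = hc/λ = 1239.842 / 5.0689 = 244.6000 keV

(Intermediate values are shown rounded; full precision is carried through to the final answer.)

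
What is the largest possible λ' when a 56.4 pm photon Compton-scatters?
61.2526 pm (at θ = 180°)

The Compton shift is Δλ = λ_C(1 − cos θ).

Since cos θ ranges from −1 to 1, the factor (1 − cos θ) ranges from 0 to 2; the maximum shift occurs at θ = 180° (backscattering):
Δλ_max = 2λ_C = 2 × 2.4263 pm = 4.8526 pm

Maximum scattered wavelength:
λ'_max = λ₀ + Δλ_max = 56.4 + 4.8526 = 61.2526 pm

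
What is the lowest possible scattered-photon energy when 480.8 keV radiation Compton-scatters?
166.8399 keV (at θ = 180°)

The scattered photon has minimum energy when its wavelength is maximum, i.e., when the Compton shift Δλ = λ_C(1 − cos θ) is maximum. This occurs at θ = 180° (backscattering), giving Δλ_max = 2λ_C = 4.8526 pm.

Initial wavelength: λ₀ = hc/E₀ = 2.5787 pm
Maximum final wavelength: λ'_max = λ₀ + 2λ_C = 2.5787 + 4.8526 = 7.4313 pm
Minimum final energy: E'_min = hc/λ'_max = 166.8399 keV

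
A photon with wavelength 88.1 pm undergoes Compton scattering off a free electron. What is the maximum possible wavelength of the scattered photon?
92.9526 pm (at θ = 180°)

The Compton shift is Δλ = λ_C(1 − cos θ).

Since cos θ ranges from −1 to 1, the factor (1 − cos θ) ranges from 0 to 2; the maximum shift occurs at θ = 180° (backscattering):
Δλ_max = 2λ_C = 2 × 2.4263 pm = 4.8526 pm

Maximum scattered wavelength:
λ'_max = λ₀ + Δλ_max = 88.1 + 4.8526 = 92.9526 pm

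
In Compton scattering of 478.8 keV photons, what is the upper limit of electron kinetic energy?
312.2016 keV

Maximum energy transfer occurs at θ = 180° (backscattering).

Initial photon: E₀ = 478.8 keV → λ₀ = 2.5895 pm

Maximum Compton shift (at 180°):
Δλ_max = 2λ_C = 2 × 2.4263 = 4.8526 pm

Final wavelength:
λ' = 2.5895 + 4.8526 = 7.4421 pm

Minimum photon energy (maximum energy to electron):
E'_min = hc/λ' = 166.5984 keV

Maximum electron kinetic energy:
K_max = E₀ - E'_min = 478.8000 - 166.5984 = 312.2016 keV

(Intermediate values are shown rounded; full precision is carried through to the final answer.)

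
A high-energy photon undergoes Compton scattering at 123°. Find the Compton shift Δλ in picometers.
3.7478 pm

Using the Compton scattering formula:
Δλ = λ_C(1 - cos θ)

where λ_C = h/(m_e·c) ≈ 2.4263 pm is the Compton wavelength of an electron.

For θ = 123°:
cos(123°) = -0.5446
1 - cos(123°) = 1.5446

Δλ = 2.4263 × 1.5446
Δλ = 3.7478 pm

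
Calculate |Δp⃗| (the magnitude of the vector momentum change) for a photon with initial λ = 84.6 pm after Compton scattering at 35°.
4.6984e-24 kg·m/s

Photon momentum magnitude is p = h/λ.

Initial momentum:
p₀ = h/λ = 6.6261e-34/8.4600e-11 = 7.8322e-24 kg·m/s

After scattering:
λ' = λ + Δλ = 84.6 + 0.4388 = 85.0388 pm
p' = h/λ' = 6.6261e-34/8.5039e-11 = 7.7918e-24 kg·m/s

Momentum is a vector; the scattered photon's direction makes angle θ = 35° with the incident direction. The magnitude of the vector change Δp⃗ = p⃗₀ − p⃗' is found from the law of cosines:
|Δp⃗|² = p₀² + p'² − 2p₀p'cos θ
|Δp⃗|² = (7.8322e-24)² + (7.7918e-24)² − 2·7.8322e-24·7.7918e-24·cos(35°)
|Δp⃗| = 4.6984e-24 kg·m/s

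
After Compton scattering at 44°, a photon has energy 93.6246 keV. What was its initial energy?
98.7000 keV

Convert final energy to wavelength (hc ≈ 1239.842 keV·pm):
λ' = hc/E' = 1239.842 / 93.6246 = 13.2427 pm

Calculate the Compton shift:
Δλ = λ_C(1 - cos(44°))
Δλ = 2.4263 × (1 - cos(44°))
Δλ = 0.6810 pm

Initial wavelength:
λ = λ' - Δλ = 13.2427 - 0.6810 = 12.5617 pm

Initial energy:
E = hc/λ = 1239.842 / 12.5617 = 98.7000 keV

(Intermediate values are shown rounded; full precision is carried through to the final answer.)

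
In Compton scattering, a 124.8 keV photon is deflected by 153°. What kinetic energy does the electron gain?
39.4279 keV

By energy conservation: K_e = E_initial - E_final

First find the scattered photon energy:
Initial wavelength: λ = hc/E = 9.9346 pm
Compton shift: Δλ = λ_C(1 - cos(153°)) = 4.5882 pm
Final wavelength: λ' = 9.9346 + 4.5882 = 14.5228 pm
Final photon energy: E' = hc/λ' = 85.3721 keV

Electron kinetic energy:
K_e = E - E' = 124.8000 - 85.3721 = 39.4279 keV

(Intermediate values are shown rounded; full precision is carried through to the final answer.)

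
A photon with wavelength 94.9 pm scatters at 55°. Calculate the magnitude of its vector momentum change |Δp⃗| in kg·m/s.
6.4136e-24 kg·m/s

Photon momentum magnitude is p = h/λ.

Initial momentum:
p₀ = h/λ = 6.6261e-34/9.4900e-11 = 6.9822e-24 kg·m/s

After scattering:
λ' = λ + Δλ = 94.9 + 1.0346 = 95.9346 pm
p' = h/λ' = 6.6261e-34/9.5935e-11 = 6.9069e-24 kg·m/s

Momentum is a vector; the scattered photon's direction makes angle θ = 55° with the incident direction. The magnitude of the vector change Δp⃗ = p⃗₀ − p⃗' is found from the law of cosines:
|Δp⃗|² = p₀² + p'² − 2p₀p'cos θ
|Δp⃗|² = (6.9822e-24)² + (6.9069e-24)² − 2·6.9822e-24·6.9069e-24·cos(55°)
|Δp⃗| = 6.4136e-24 kg·m/s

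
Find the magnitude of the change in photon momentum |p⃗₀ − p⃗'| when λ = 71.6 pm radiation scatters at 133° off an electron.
1.6517e-23 kg·m/s

Photon momentum magnitude is p = h/λ.

Initial momentum:
p₀ = h/λ = 6.6261e-34/7.1600e-11 = 9.2543e-24 kg·m/s

After scattering:
λ' = λ + Δλ = 71.6 + 4.0810 = 75.6810 pm
p' = h/λ' = 6.6261e-34/7.5681e-11 = 8.7553e-24 kg·m/s

Momentum is a vector; the scattered photon's direction makes angle θ = 133° with the incident direction. The magnitude of the vector change Δp⃗ = p⃗₀ − p⃗' is found from the law of cosines:
|Δp⃗|² = p₀² + p'² − 2p₀p'cos θ
|Δp⃗|² = (9.2543e-24)² + (8.7553e-24)² − 2·9.2543e-24·8.7553e-24·cos(133°)
|Δp⃗| = 1.6517e-23 kg·m/s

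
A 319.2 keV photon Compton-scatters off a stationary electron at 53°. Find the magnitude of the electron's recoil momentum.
1.4040e-22 kg·m/s

The electron is initially at rest, so by conservation of momentum:
p⃗_e = p⃗₀ − p⃗'  (incident photon momentum minus scattered photon momentum)

Photon momentum magnitudes (p = h/λ = E/c):
λ₀ = hc/E₀ = 3.8842 pm → p₀ = h/λ₀ = 1.7059e-22 kg·m/s
Δλ = λ_C(1 − cos 53°) = 0.9661 pm
λ' = 4.8503 pm → p' = h/λ' = 1.3661e-22 kg·m/s

The scattered photon makes angle θ = 53° with the incident direction, so by the law of cosines:
|p⃗_e|² = p₀² + p'² − 2p₀p'cos θ
|p⃗_e|² = (1.7059e-22)² + (1.3661e-22)² − 2·1.7059e-22·1.3661e-22·cos(53°)
|p⃗_e| = 1.4040e-22 kg·m/s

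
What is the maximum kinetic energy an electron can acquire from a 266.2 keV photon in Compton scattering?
135.8300 keV

Maximum energy transfer occurs at θ = 180° (backscattering).

Initial photon: E₀ = 266.2 keV → λ₀ = 4.6576 pm

Maximum Compton shift (at 180°):
Δλ_max = 2λ_C = 2 × 2.4263 = 4.8526 pm

Final wavelength:
λ' = 4.6576 + 4.8526 = 9.5102 pm

Minimum photon energy (maximum energy to electron):
E'_min = hc/λ' = 130.3700 keV

Maximum electron kinetic energy:
K_max = E₀ - E'_min = 266.2000 - 130.3700 = 135.8300 keV

(Intermediate values are shown rounded; full precision is carried through to the final answer.)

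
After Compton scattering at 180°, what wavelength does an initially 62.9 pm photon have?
67.7526 pm

Using the Compton formula: λ' = λ + λ_C(1 − cos θ)

For θ = 180°, cos θ = -1 (exact) = -1.0000, so:
1 − cos 180° = 1 − (-1) = 2.0000

Δλ = λ_C × 2.0000 = 2.4263 × 2.0000 = 4.8526 pm

λ' = 62.9 + 4.8526 = 67.7526 pm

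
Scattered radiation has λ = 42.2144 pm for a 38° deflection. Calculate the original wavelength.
41.7000 pm

From λ' = λ + Δλ, we have λ = λ' - Δλ

First calculate the Compton shift:
Δλ = λ_C(1 - cos θ)
Δλ = 2.4263 × (1 - cos(38°))
Δλ = 2.4263 × 0.2120
Δλ = 0.5144 pm

Initial wavelength:
λ = λ' - Δλ
λ = 42.2144 - 0.5144
λ = 41.7000 pm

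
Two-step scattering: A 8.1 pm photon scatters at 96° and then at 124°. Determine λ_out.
14.5630 pm

Apply Compton shift twice:

First scattering at θ₁ = 96°:
Δλ₁ = λ_C(1 - cos(96°))
Δλ₁ = 2.4263 × 1.1045
Δλ₁ = 2.6799 pm

After first scattering:
λ₁ = 8.1 + 2.6799 = 10.7799 pm

Second scattering at θ₂ = 124°:
Δλ₂ = λ_C(1 - cos(124°))
Δλ₂ = 2.4263 × 1.5592
Δλ₂ = 3.7831 pm

Final wavelength:
λ₂ = 10.7799 + 3.7831 = 14.5630 pm

Total shift: Δλ_total = 2.6799 + 3.7831 = 6.4630 pm

(Intermediate values are shown rounded; full precision is carried through to the final answer.)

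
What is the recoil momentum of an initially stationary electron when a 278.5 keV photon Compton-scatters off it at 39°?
9.5206e-23 kg·m/s

The electron is initially at rest, so by conservation of momentum:
p⃗_e = p⃗₀ − p⃗'  (incident photon momentum minus scattered photon momentum)

Photon momentum magnitudes (p = h/λ = E/c):
λ₀ = hc/E₀ = 4.4519 pm → p₀ = h/λ₀ = 1.4884e-22 kg·m/s
Δλ = λ_C(1 − cos 39°) = 0.5407 pm
λ' = 4.9926 pm → p' = h/λ' = 1.3272e-22 kg·m/s

The scattered photon makes angle θ = 39° with the incident direction, so by the law of cosines:
|p⃗_e|² = p₀² + p'² − 2p₀p'cos θ
|p⃗_e|² = (1.4884e-22)² + (1.3272e-22)² − 2·1.4884e-22·1.3272e-22·cos(39°)
|p⃗_e| = 9.5206e-23 kg·m/s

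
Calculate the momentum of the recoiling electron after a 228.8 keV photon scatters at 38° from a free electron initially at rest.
7.6825e-23 kg·m/s

The electron is initially at rest, so by conservation of momentum:
p⃗_e = p⃗₀ − p⃗'  (incident photon momentum minus scattered photon momentum)

Photon momentum magnitudes (p = h/λ = E/c):
λ₀ = hc/E₀ = 5.4189 pm → p₀ = h/λ₀ = 1.2228e-22 kg·m/s
Δλ = λ_C(1 − cos 38°) = 0.5144 pm
λ' = 5.9332 pm → p' = h/λ' = 1.1168e-22 kg·m/s

The scattered photon makes angle θ = 38° with the incident direction, so by the law of cosines:
|p⃗_e|² = p₀² + p'² − 2p₀p'cos θ
|p⃗_e|² = (1.2228e-22)² + (1.1168e-22)² − 2·1.2228e-22·1.1168e-22·cos(38°)
|p⃗_e| = 7.6825e-23 kg·m/s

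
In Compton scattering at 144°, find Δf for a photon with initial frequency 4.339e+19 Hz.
1.686e+19 Hz (decrease)

Convert frequency to wavelength (c = 299792458 m/s):
λ₀ = c/f₀ = 299792458/4.339e+19 = 6.9092523e-12 m = 6.9093 pm

Calculate Compton shift:
Δλ = λ_C(1 - cos(144°)) = 4.3892 pm

Final wavelength:
λ' = λ₀ + Δλ = 6.9093 + 4.3892 = 11.2985 pm

Final frequency:
f' = c/λ' = 299792458/1.1298489e-11 = 2.6533855e+19 Hz

Frequency shift (decrease):
Δf = f₀ - f' = 4.339e+19 - 2.6533855e+19 = 1.686e+19 Hz

(Intermediate values are shown rounded; full precision is carried through to the final answer.)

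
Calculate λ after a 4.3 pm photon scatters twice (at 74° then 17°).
6.1635 pm

Apply Compton shift twice:

First scattering at θ₁ = 74°:
Δλ₁ = λ_C(1 - cos(74°))
Δλ₁ = 2.4263 × 0.7244
Δλ₁ = 1.7575 pm

After first scattering:
λ₁ = 4.3 + 1.7575 = 6.0575 pm

Second scattering at θ₂ = 17°:
Δλ₂ = λ_C(1 - cos(17°))
Δλ₂ = 2.4263 × 0.0437
Δλ₂ = 0.1060 pm

Final wavelength:
λ₂ = 6.0575 + 0.1060 = 6.1635 pm

Total shift: Δλ_total = 1.7575 + 0.1060 = 1.8635 pm

(Intermediate values are shown rounded; full precision is carried through to the final answer.)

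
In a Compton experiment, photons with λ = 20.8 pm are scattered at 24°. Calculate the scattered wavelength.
21.0098 pm

Using the Compton scattering formula:
λ' = λ + Δλ = λ + λ_C(1 - cos θ)

Given:
- Initial wavelength λ = 20.8 pm
- Scattering angle θ = 24°
- Compton wavelength λ_C ≈ 2.4263 pm

Calculate the shift:
Δλ = 2.4263 × (1 - cos(24°))
Δλ = 2.4263 × 0.0865
Δλ = 0.2098 pm

Final wavelength:
λ' = 20.8 + 0.2098 = 21.0098 pm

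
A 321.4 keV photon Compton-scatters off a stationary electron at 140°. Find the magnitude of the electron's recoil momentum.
2.3987e-22 kg·m/s

The electron is initially at rest, so by conservation of momentum:
p⃗_e = p⃗₀ − p⃗'  (incident photon momentum minus scattered photon momentum)

Photon momentum magnitudes (p = h/λ = E/c):
λ₀ = hc/E₀ = 3.8576 pm → p₀ = h/λ₀ = 1.7177e-22 kg·m/s
Δλ = λ_C(1 − cos 140°) = 4.2850 pm
λ' = 8.1426 pm → p' = h/λ' = 8.1375e-23 kg·m/s

The scattered photon makes angle θ = 140° with the incident direction, so by the law of cosines:
|p⃗_e|² = p₀² + p'² − 2p₀p'cos θ
|p⃗_e|² = (1.7177e-22)² + (8.1375e-23)² − 2·1.7177e-22·8.1375e-23·cos(140°)
|p⃗_e| = 2.3987e-22 kg·m/s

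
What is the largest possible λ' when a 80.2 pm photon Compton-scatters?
85.0526 pm (at θ = 180°)

The Compton shift is Δλ = λ_C(1 − cos θ).

Since cos θ ranges from −1 to 1, the factor (1 − cos θ) ranges from 0 to 2; the maximum shift occurs at θ = 180° (backscattering):
Δλ_max = 2λ_C = 2 × 2.4263 pm = 4.8526 pm

Maximum scattered wavelength:
λ'_max = λ₀ + Δλ_max = 80.2 + 4.8526 = 85.0526 pm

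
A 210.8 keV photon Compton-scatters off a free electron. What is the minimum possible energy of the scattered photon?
115.5036 keV (at θ = 180°)

The scattered photon has minimum energy when its wavelength is maximum, i.e., when the Compton shift Δλ = λ_C(1 − cos θ) is maximum. This occurs at θ = 180° (backscattering), giving Δλ_max = 2λ_C = 4.8526 pm.

Initial wavelength: λ₀ = hc/E₀ = 5.8816 pm
Maximum final wavelength: λ'_max = λ₀ + 2λ_C = 5.8816 + 4.8526 = 10.7342 pm
Minimum final energy: E'_min = hc/λ'_max = 115.5036 keV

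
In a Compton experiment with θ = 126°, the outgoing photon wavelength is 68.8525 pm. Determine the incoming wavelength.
65.0000 pm

From λ' = λ + Δλ, we have λ = λ' - Δλ

First calculate the Compton shift:
Δλ = λ_C(1 - cos θ)
Δλ = 2.4263 × (1 - cos(126°))
Δλ = 2.4263 × 1.5878
Δλ = 3.8525 pm

Initial wavelength:
λ = λ' - Δλ
λ = 68.8525 - 3.8525
λ = 65.0000 pm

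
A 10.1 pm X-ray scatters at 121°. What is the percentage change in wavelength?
36.3956%

Calculate the Compton shift:
Δλ = λ_C(1 - cos(121°))
Δλ = 2.4263 × (1 - cos(121°))
Δλ = 2.4263 × 1.5150
Δλ = 3.6760 pm

Percentage change:
(Δλ/λ₀) × 100 = (3.6760/10.1) × 100
= 36.3956%

(Intermediate values are shown rounded; full precision is carried through to the final answer.)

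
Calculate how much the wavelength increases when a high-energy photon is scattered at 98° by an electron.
2.7640 pm

Using the Compton scattering formula:
Δλ = λ_C(1 - cos θ)

where λ_C = h/(m_e·c) ≈ 2.4263 pm is the Compton wavelength of an electron.

For θ = 98°:
cos(98°) = -0.1392
1 - cos(98°) = 1.1392

Δλ = 2.4263 × 1.1392
Δλ = 2.7640 pm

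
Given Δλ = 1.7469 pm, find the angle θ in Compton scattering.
73.74°

From the Compton formula Δλ = λ_C(1 - cos θ), we can solve for θ:

cos θ = 1 - Δλ/λ_C

Given:
- Δλ = 1.7469 pm
- λ_C = h/(m_e·c) ≈ 2.42631024 pm

cos θ = 1 - 1.7469/2.42631024
cos θ = 1 - 0.719982
cos θ = 0.280018

θ = arccos(0.280018)
θ = 73.74°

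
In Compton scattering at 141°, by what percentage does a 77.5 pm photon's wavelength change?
5.5638%

Calculate the Compton shift:
Δλ = λ_C(1 - cos(141°))
Δλ = 2.4263 × (1 - cos(141°))
Δλ = 2.4263 × 1.7771
Δλ = 4.3119 pm

Percentage change:
(Δλ/λ₀) × 100 = (4.3119/77.5) × 100
= 5.5638%

(Intermediate values are shown rounded; full precision is carried through to the final answer.)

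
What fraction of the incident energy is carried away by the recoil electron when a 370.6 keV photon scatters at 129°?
0.5416 (or 54.16%)

Calculate initial and final photon energies:

Initial: E₀ = 370.6 keV → λ₀ = 3.3455 pm
Compton shift: Δλ = 3.9532 pm
Final wavelength: λ' = 7.2987 pm
Final energy: E' = 169.8708 keV

Fractional energy loss:
(E₀ - E')/E₀ = (370.6000 - 169.8708)/370.6000
= 200.7292/370.6000
= 0.5416
= 54.16%

(Intermediate values are shown rounded; full precision is carried through to the final answer.)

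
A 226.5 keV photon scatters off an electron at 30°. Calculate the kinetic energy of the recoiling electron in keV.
12.6965 keV

By energy conservation: K_e = E_initial - E_final

First find the scattered photon energy:
Initial wavelength: λ = hc/E = 5.4739 pm
Compton shift: Δλ = λ_C(1 - cos(30°)) = 0.3251 pm
Final wavelength: λ' = 5.4739 + 0.3251 = 5.7990 pm
Final photon energy: E' = hc/λ' = 213.8035 keV

Electron kinetic energy:
K_e = E - E' = 226.5000 - 213.8035 = 12.6965 keV

(Intermediate values are shown rounded; full precision is carried through to the final answer.)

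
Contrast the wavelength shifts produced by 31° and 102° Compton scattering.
102° produces the larger shift by a factor of 8.457

Calculate both shifts using Δλ = λ_C(1 - cos θ):

For θ₁ = 31°:
Δλ₁ = 2.4263 × (1 - cos(31°))
Δλ₁ = 2.4263 × 0.1428
Δλ₁ = 0.3466 pm

For θ₂ = 102°:
Δλ₂ = 2.4263 × (1 - cos(102°))
Δλ₂ = 2.4263 × 1.2079
Δλ₂ = 2.9308 pm

The 102° angle produces the larger shift.
Ratio: 2.9308/0.3466 = 8.457

(Intermediate values are shown rounded; full precision is carried through to the final answer.)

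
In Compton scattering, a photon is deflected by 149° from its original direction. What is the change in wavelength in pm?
4.5061 pm

Using the Compton scattering formula:
Δλ = λ_C(1 - cos θ)

where λ_C = h/(m_e·c) ≈ 2.4263 pm is the Compton wavelength of an electron.

For θ = 149°:
cos(149°) = -0.8572
1 - cos(149°) = 1.8572

Δλ = 2.4263 × 1.8572
Δλ = 4.5061 pm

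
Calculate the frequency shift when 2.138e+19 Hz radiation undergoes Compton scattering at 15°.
1.253e+17 Hz (decrease)

Convert frequency to wavelength (c = 299792458 m/s):
λ₀ = c/f₀ = 299792458/2.138e+19 = 1.4022098e-11 m = 14.0221 pm

Calculate Compton shift:
Δλ = λ_C(1 - cos(15°)) = 0.0827 pm

Final wavelength:
λ' = λ₀ + Δλ = 14.0221 + 0.0827 = 14.1048 pm

Final frequency:
f' = c/λ' = 299792458/1.4104773e-11 = 2.1254682e+19 Hz

Frequency shift (decrease):
Δf = f₀ - f' = 2.138e+19 - 2.1254682e+19 = 1.253e+17 Hz

(Intermediate values are shown rounded; full precision is carried through to the final answer.)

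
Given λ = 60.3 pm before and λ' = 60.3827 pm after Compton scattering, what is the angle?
15.00°

First find the wavelength shift:
Δλ = λ' - λ = 60.3827 - 60.3 = 0.0827 pm

Using Δλ = λ_C(1 - cos θ), with λ_C = h/(m_e·c) ≈ 2.42631024 pm:
cos θ = 1 - Δλ/λ_C
cos θ = 1 - 0.0827/2.42631024
cos θ = 0.965915

θ = arccos(0.965915)
θ = 15.00°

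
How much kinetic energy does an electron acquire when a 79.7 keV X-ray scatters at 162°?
18.5946 keV

By energy conservation: K_e = E_initial - E_final

First find the scattered photon energy:
Initial wavelength: λ = hc/E = 15.5564 pm
Compton shift: Δλ = λ_C(1 - cos(162°)) = 4.7339 pm
Final wavelength: λ' = 15.5564 + 4.7339 = 20.2902 pm
Final photon energy: E' = hc/λ' = 61.1054 keV

Electron kinetic energy:
K_e = E - E' = 79.7000 - 61.1054 = 18.5946 keV

(Intermediate values are shown rounded; full precision is carried through to the final answer.)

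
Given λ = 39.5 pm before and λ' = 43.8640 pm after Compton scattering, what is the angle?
143.00°

First find the wavelength shift:
Δλ = λ' - λ = 43.8640 - 39.5 = 4.3640 pm

Using Δλ = λ_C(1 - cos θ), with λ_C = h/(m_e·c) ≈ 2.42631024 pm:
cos θ = 1 - Δλ/λ_C
cos θ = 1 - 4.3640/2.42631024
cos θ = -0.798616

θ = arccos(-0.798616)
θ = 143.00°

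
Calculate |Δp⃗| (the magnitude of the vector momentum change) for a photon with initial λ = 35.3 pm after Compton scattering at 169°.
3.5129e-23 kg·m/s

Photon momentum magnitude is p = h/λ.

Initial momentum:
p₀ = h/λ = 6.6261e-34/3.5300e-11 = 1.8771e-23 kg·m/s

After scattering:
λ' = λ + Δλ = 35.3 + 4.8080 = 40.1080 pm
p' = h/λ' = 6.6261e-34/4.0108e-11 = 1.6521e-23 kg·m/s

Momentum is a vector; the scattered photon's direction makes angle θ = 169° with the incident direction. The magnitude of the vector change Δp⃗ = p⃗₀ − p⃗' is found from the law of cosines:
|Δp⃗|² = p₀² + p'² − 2p₀p'cos θ
|Δp⃗|² = (1.8771e-23)² + (1.6521e-23)² − 2·1.8771e-23·1.6521e-23·cos(169°)
|Δp⃗| = 3.5129e-23 kg·m/s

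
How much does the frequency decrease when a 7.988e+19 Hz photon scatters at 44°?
1.227e+19 Hz (decrease)

Convert frequency to wavelength (c = 299792458 m/s):
λ₀ = c/f₀ = 299792458/7.988e+19 = 3.7530353e-12 m = 3.7530 pm

Calculate Compton shift:
Δλ = λ_C(1 - cos(44°)) = 0.6810 pm

Final wavelength:
λ' = λ₀ + Δλ = 3.7530 + 0.6810 = 4.4340 pm

Final frequency:
f' = c/λ' = 299792458/4.4340040e-12 = 6.7612131e+19 Hz

Frequency shift (decrease):
Δf = f₀ - f' = 7.988e+19 - 6.7612131e+19 = 1.227e+19 Hz

(Intermediate values are shown rounded; full precision is carried through to the final answer.)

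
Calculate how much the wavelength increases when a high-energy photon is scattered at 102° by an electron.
2.9308 pm

Using the Compton scattering formula:
Δλ = λ_C(1 - cos θ)

where λ_C = h/(m_e·c) ≈ 2.4263 pm is the Compton wavelength of an electron.

For θ = 102°:
cos(102°) = -0.2079
1 - cos(102°) = 1.2079

Δλ = 2.4263 × 1.2079
Δλ = 2.9308 pm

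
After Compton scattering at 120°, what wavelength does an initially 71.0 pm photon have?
74.6395 pm

Using the Compton formula: λ' = λ + λ_C(1 − cos θ)

For θ = 120°, cos θ = -1/2 (exact) = -0.5000, so:
1 − cos 120° = 1 − (-1/2) = 1.5000

Δλ = λ_C × 1.5000 = 2.4263 × 1.5000 = 3.6395 pm

λ' = 71.0 + 3.6395 = 74.6395 pm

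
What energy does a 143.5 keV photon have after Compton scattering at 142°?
95.5321 keV

First convert energy to wavelength:
λ = hc/E, with hc ≈ 1239.842 keV·pm (i.e. 1239.842 eV·nm)

For E = 143.5 keV = 143500 eV:
λ = 1239.842 keV·pm / 143.5 keV
λ = 8.6400 pm

Calculate the Compton shift:
Δλ = λ_C(1 - cos(142°)) = 2.4263 × 1.7880
Δλ = 4.3383 pm

Final wavelength:
λ' = 8.6400 + 4.3383 = 12.9783 pm

Final energy:
E' = hc/λ' = 1239.842 / 12.9783 = 95.5321 keV

(Intermediate values are shown rounded; full precision is carried through to the final answer.)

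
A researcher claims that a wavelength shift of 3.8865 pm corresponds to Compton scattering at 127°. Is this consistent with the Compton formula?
Yes, consistent

Calculate the expected shift for θ = 127°:

Δλ_expected = λ_C(1 - cos(127°))
Δλ_expected = 2.4263 × (1 - cos(127°))
Δλ_expected = 2.4263 × 1.6018
Δλ_expected = 3.8865 pm

Given shift: 3.8865 pm
Expected shift: 3.8865 pm
Difference: 0.0000 pm

The values match. This is consistent with Compton scattering at the stated angle.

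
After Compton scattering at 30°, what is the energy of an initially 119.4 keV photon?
115.7757 keV

First convert energy to wavelength:
λ = hc/E, with hc ≈ 1239.842 keV·pm (i.e. 1239.842 eV·nm)

For E = 119.4 keV = 119400 eV:
λ = 1239.842 keV·pm / 119.4 keV
λ = 10.3839 pm

Calculate the Compton shift:
Δλ = λ_C(1 - cos(30°)) = 2.4263 × 0.1340
Δλ = 0.3251 pm

Final wavelength:
λ' = 10.3839 + 0.3251 = 10.7090 pm

Final energy:
E' = hc/λ' = 1239.842 / 10.7090 = 115.7757 keV

(Intermediate values are shown rounded; full precision is carried through to the final answer.)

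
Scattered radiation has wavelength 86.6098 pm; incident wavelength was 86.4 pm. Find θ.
24.00°

First find the wavelength shift:
Δλ = λ' - λ = 86.6098 - 86.4 = 0.2098 pm

Using Δλ = λ_C(1 - cos θ), with λ_C = h/(m_e·c) ≈ 2.42631024 pm:
cos θ = 1 - Δλ/λ_C
cos θ = 1 - 0.2098/2.42631024
cos θ = 0.913531

θ = arccos(0.913531)
θ = 24.00°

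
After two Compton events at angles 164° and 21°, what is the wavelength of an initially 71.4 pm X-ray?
76.3198 pm

Apply Compton shift twice:

First scattering at θ₁ = 164°:
Δλ₁ = λ_C(1 - cos(164°))
Δλ₁ = 2.4263 × 1.9613
Δλ₁ = 4.7586 pm

After first scattering:
λ₁ = 71.4 + 4.7586 = 76.1586 pm

Second scattering at θ₂ = 21°:
Δλ₂ = λ_C(1 - cos(21°))
Δλ₂ = 2.4263 × 0.0664
Δλ₂ = 0.1612 pm

Final wavelength:
λ₂ = 76.1586 + 0.1612 = 76.3198 pm

Total shift: Δλ_total = 4.7586 + 0.1612 = 4.9198 pm

(Intermediate values are shown rounded; full precision is carried through to the final answer.)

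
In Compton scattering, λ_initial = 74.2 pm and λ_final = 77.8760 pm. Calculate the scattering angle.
121.00°

First find the wavelength shift:
Δλ = λ' - λ = 77.8760 - 74.2 = 3.6760 pm

Using Δλ = λ_C(1 - cos θ), with λ_C = h/(m_e·c) ≈ 2.42631024 pm:
cos θ = 1 - Δλ/λ_C
cos θ = 1 - 3.6760/2.42631024
cos θ = -0.515058

θ = arccos(-0.515058)
θ = 121.00°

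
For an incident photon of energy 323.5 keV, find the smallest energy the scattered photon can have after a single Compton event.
142.7533 keV (at θ = 180°)

The scattered photon has minimum energy when its wavelength is maximum, i.e., when the Compton shift Δλ = λ_C(1 − cos θ) is maximum. This occurs at θ = 180° (backscattering), giving Δλ_max = 2λ_C = 4.8526 pm.

Initial wavelength: λ₀ = hc/E₀ = 3.8326 pm
Maximum final wavelength: λ'_max = λ₀ + 2λ_C = 3.8326 + 4.8526 = 8.6852 pm
Minimum final energy: E'_min = hc/λ'_max = 142.7533 keV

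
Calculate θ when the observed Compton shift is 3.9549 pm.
129.05°

From the Compton formula Δλ = λ_C(1 - cos θ), we can solve for θ:

cos θ = 1 - Δλ/λ_C

Given:
- Δλ = 3.9549 pm
- λ_C = h/(m_e·c) ≈ 2.42631024 pm

cos θ = 1 - 3.9549/2.42631024
cos θ = 1 - 1.630006
cos θ = -0.630006

θ = arccos(-0.630006)
θ = 129.05°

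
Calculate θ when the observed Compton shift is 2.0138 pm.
80.21°

From the Compton formula Δλ = λ_C(1 - cos θ), we can solve for θ:

cos θ = 1 - Δλ/λ_C

Given:
- Δλ = 2.0138 pm
- λ_C = h/(m_e·c) ≈ 2.42631024 pm

cos θ = 1 - 2.0138/2.42631024
cos θ = 1 - 0.829985
cos θ = 0.170015

θ = arccos(0.170015)
θ = 80.21°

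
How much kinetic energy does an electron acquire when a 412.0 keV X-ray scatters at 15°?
11.0161 keV

By energy conservation: K_e = E_initial - E_final

First find the scattered photon energy:
Initial wavelength: λ = hc/E = 3.0093 pm
Compton shift: Δλ = λ_C(1 - cos(15°)) = 0.0827 pm
Final wavelength: λ' = 3.0093 + 0.0827 = 3.0920 pm
Final photon energy: E' = hc/λ' = 400.9839 keV

Electron kinetic energy:
K_e = E - E' = 412.0000 - 400.9839 = 11.0161 keV

(Intermediate values are shown rounded; full precision is carried through to the final answer.)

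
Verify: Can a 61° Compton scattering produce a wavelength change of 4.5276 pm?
No, inconsistent

Calculate the expected shift for θ = 61°:

Δλ_expected = λ_C(1 - cos(61°))
Δλ_expected = 2.4263 × (1 - cos(61°))
Δλ_expected = 2.4263 × 0.5152
Δλ_expected = 1.2500 pm

Given shift: 4.5276 pm
Expected shift: 1.2500 pm
Difference: 3.2775 pm

The values do not match. The given shift corresponds to θ ≈ 150.0°, not 61°.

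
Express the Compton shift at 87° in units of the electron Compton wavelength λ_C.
0.9477 λ_C

The Compton shift formula is:
Δλ = λ_C(1 - cos θ)

Dividing both sides by λ_C:
Δλ/λ_C = 1 - cos θ

For θ = 87°:
Δλ/λ_C = 1 - cos(87°)
Δλ/λ_C = 1 - 0.0523
Δλ/λ_C = 0.9477

This means the shift is 0.9477 × λ_C = 2.2993 pm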